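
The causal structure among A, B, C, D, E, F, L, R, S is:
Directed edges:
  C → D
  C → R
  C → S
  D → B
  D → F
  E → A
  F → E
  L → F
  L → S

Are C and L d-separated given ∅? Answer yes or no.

Yes — C ⊥ L | ∅.

Bayes-Ball from C | ∅ reaches {A,B,D,E,F,R,S}.
L ∉ reach(C|∅) ⇒ C ⊥ L | ∅.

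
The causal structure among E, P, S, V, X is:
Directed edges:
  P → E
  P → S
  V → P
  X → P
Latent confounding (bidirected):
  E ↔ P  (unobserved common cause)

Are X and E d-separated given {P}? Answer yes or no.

Bayes-Ball from X | {P} reaches {E,V}.
E ∈ reach(X|{P}) ⇒ X ⊥̸ E | {P}.

No — X and E are d-connected given {P}.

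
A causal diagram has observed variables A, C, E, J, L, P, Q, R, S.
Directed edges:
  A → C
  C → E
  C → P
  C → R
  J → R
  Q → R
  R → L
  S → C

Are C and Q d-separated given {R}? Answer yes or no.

Bayes-Ball from C | {R} reaches {A,E,J,P,Q,S}.
Q ∈ reach(C|{R}) ⇒ C ⊥̸ Q | {R}.

No — C and Q are d-connected given {R}.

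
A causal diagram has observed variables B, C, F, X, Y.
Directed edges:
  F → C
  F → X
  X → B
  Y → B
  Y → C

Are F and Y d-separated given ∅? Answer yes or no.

Bayes-Ball from F | ∅ reaches {B,C,X}.
Y ∉ reach(F|∅) ⇒ F ⊥ Y | ∅.

Yes — F ⊥ Y | ∅.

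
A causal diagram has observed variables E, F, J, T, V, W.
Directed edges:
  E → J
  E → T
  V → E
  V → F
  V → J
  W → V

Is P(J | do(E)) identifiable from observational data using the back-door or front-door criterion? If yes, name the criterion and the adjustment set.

desc(E)\{E}={J,T}; candidates ⊆ {F,V,W}.
size 0: {}; under {} E still reaches {F,J,V,W} ∋ J.
{V}: E⊥J given {V} in G with E→· removed — back-door holds.
P(J|do(E)) = Σ_{V} P(J|E,V)·P(V).

P(J|do(E)): backdoor, adjust for {V}.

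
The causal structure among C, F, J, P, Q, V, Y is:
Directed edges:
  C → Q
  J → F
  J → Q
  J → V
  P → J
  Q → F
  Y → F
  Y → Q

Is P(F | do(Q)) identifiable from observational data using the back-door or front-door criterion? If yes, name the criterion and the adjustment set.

desc(Q)\{Q}={F}; candidates ⊆ {C,J,P,V,Y}.
size 0: {}; under {} Q still reaches {C,F,J,P,V,Y} ∋ F.
size 1: {C}, {J}, {P} …(+2); under {C} Q still reaches {F,J,P,V,Y} ∋ F.
{J,Y}: Q⊥F given {J,Y} in G with Q→· removed — back-door holds.
P(F|do(Q)) = Σ_{J,Y} P(F|Q,J,Y)·P(J,Y).

P(F|do(Q)): backdoor, adjust for {J, Y}.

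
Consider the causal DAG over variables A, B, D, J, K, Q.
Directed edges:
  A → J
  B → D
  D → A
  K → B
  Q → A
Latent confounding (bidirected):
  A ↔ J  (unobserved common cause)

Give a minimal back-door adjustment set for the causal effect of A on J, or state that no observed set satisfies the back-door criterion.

desc(A)\{A}={J}; candidates ⊆ {B,D,K,Q}.
A↔J: latent back-door arc(s) into A.
size 0: {}; under {} A still reaches {B,D,J,K,Q} ∋ J.
size 1: {B}, {D}, {K} …(+1); under {B} A still reaches {D,J,Q} ∋ J.
size 2: {B,D}, {B,K}, {B,Q} …(+3); under {B,D} A still reaches {J,Q} ∋ J.
A↔J cannot be blocked by any observed set — no back-door set.

A→J: no observed back-door set.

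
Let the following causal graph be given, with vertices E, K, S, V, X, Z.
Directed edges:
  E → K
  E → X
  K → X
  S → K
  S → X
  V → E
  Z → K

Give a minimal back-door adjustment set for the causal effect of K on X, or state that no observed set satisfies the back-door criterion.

desc(K)\{K}={X}; candidates ⊆ {E,S,V,Z}.
size 0: {}; under {} K still reaches {E,S,V,X,Z} ∋ X.
size 1: {E}, {S}, {V} …(+1); under {E} K still reaches {S,X,Z} ∋ X.
{E,S}: K⊥X given {E,S} in G with K→· removed — back-door holds.

K→X: minimal back-door set {E, S}.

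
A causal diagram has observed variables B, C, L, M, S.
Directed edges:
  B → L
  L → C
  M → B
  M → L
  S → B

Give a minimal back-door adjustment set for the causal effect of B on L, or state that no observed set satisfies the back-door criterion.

desc(B)\{B}={C,L}; candidates ⊆ {M,S}.
size 0: {}; under {} B still reaches {C,L,M,S} ∋ L.
{M}: B⊥L given {M} in G with B→· removed — back-door holds.

B→L: minimal back-door set {M}.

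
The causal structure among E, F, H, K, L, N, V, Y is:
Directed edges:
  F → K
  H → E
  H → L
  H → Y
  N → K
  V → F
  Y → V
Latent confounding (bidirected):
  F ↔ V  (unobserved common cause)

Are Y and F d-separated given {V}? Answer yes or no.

Bayes-Ball from Y | {V} reaches {E,F,H,K,L}.
F ∈ reach(Y|{V}) ⇒ Y ⊥̸ F | {V}.

No — Y and F are d-connected given {V}.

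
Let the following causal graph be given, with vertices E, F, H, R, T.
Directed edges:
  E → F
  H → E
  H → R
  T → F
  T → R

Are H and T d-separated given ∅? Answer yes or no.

Yes — H ⊥ T | ∅.

Bayes-Ball from H | ∅ reaches {E,F,R}.
T ∉ reach(H|∅) ⇒ H ⊥ T | ∅.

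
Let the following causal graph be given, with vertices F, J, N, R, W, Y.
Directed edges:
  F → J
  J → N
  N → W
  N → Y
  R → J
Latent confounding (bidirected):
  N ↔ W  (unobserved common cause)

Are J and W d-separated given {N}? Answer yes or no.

No — J and W are d-connected given {N}.

Bayes-Ball from J | {N} reaches {F,R,W}.
W ∈ reach(J|{N}) ⇒ J ⊥̸ W | {N}.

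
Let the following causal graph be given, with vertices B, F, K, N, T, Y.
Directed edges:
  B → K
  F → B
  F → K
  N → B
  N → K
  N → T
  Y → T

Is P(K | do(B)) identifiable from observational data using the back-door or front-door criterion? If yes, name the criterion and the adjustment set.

P(K|do(B)): backdoor, adjust for {F, N}.

desc(B)\{B}={K}; candidates ⊆ {F,N,T,Y}.
size 0: {}; under {} B still reaches {F,K,N,T} ∋ K.
size 1: {F}, {N}, {T} …(+1); under {F} B still reaches {K,N,T} ∋ K.
{F,N}: B⊥K given {F,N} in G with B→· removed — back-door holds.
P(K|do(B)) = Σ_{F,N} P(K|B,F,N)·P(F,N).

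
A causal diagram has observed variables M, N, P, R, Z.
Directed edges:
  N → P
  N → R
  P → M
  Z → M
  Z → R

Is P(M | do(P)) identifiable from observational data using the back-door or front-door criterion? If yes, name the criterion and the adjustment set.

P(M|do(P)): backdoor, adjust for ∅.

desc(P)\{P}={M}; candidates ⊆ {N,R,Z}.
∅: P⊥M given ∅ in G with P→· removed — back-door holds.
P(M|do(P)) = P(M|P) — no adjustment needed.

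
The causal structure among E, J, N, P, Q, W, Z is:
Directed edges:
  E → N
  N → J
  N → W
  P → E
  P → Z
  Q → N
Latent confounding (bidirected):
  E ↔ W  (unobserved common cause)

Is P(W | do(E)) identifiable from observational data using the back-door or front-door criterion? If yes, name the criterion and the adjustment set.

P(W|do(E)): frontdoor, adjust for {N}.

desc(E)\{E}={J,N,W}; candidates ⊆ {P,Q,Z}.
E↔W: latent back-door arc(s) into E.
size 0: {}; under {} E still reaches {P,W,Z} ∋ W.
size 1: {P}, {Q}, {Z}; under {P} E still reaches {W} ∋ W.
size 2: {P,Q}, {P,Z}, {Q,Z}; under {P,Q} E still reaches {W} ∋ W.
E↔W cannot be blocked by any observed set — no back-door set.
{N}: (i) intercepts every directed E→W path; (ii) no back-door E→{N}; (iii) {E} blocks every back-door {N}→W. Front-door holds.
P(W|do(E)) = Σ_{N} P(N|E) Σ_{E'} P(W|N,E')P(E').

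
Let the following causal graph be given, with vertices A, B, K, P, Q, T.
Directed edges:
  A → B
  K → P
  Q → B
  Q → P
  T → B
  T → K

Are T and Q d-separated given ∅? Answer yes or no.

Bayes-Ball from T | ∅ reaches {B,K,P}.
Q ∉ reach(T|∅) ⇒ T ⊥ Q | ∅.

Yes — T ⊥ Q | ∅.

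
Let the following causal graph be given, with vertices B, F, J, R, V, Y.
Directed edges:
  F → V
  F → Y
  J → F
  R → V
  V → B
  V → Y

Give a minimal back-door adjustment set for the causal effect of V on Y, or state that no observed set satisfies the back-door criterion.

V→Y: minimal back-door set {F}.

desc(V)\{V}={B,Y}; candidates ⊆ {F,J,R}.
size 0: {}; under {} V still reaches {F,J,R,Y} ∋ Y.
{F}: V⊥Y given {F} in G with V→· removed — back-door holds.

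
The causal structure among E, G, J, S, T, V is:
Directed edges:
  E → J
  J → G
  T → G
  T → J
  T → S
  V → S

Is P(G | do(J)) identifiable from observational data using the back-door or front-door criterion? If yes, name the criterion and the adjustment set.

desc(J)\{J}={G}; candidates ⊆ {E,S,T,V}.
size 0: {}; under {} J still reaches {E,G,S,T} ∋ G.
{T}: J⊥G given {T} in G with J→· removed — back-door holds.
P(G|do(J)) = Σ_{T} P(G|J,T)·P(T).

P(G|do(J)): backdoor, adjust for {T}.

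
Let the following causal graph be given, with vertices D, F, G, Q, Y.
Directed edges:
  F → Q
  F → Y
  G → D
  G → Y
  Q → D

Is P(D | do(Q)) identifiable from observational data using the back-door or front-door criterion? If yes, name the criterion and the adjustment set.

P(D|do(Q)): backdoor, adjust for ∅.

desc(Q)\{Q}={D}; candidates ⊆ {F,G,Y}.
∅: Q⊥D given ∅ in G with Q→· removed — back-door holds.
P(D|do(Q)) = P(D|Q) — no adjustment needed.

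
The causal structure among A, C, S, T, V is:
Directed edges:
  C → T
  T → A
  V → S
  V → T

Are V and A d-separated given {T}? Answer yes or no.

Yes — V ⊥ A | {T}.

Bayes-Ball from V | {T} reaches {C,S}.
A ∉ reach(V|{T}) ⇒ V ⊥ A | {T}.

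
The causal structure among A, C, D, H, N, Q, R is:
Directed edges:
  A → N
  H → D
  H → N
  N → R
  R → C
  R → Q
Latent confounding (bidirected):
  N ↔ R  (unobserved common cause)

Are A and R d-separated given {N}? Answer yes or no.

No — A and R are d-connected given {N}.

Bayes-Ball from A | {N} reaches {C,D,H,Q,R}.
R ∈ reach(A|{N}) ⇒ A ⊥̸ R | {N}.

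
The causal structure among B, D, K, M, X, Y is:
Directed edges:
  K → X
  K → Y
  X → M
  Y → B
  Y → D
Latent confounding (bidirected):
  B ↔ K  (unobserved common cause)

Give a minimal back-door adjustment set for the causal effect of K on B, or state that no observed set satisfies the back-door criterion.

desc(K)\{K}={B,D,M,X,Y}; candidates ⊆ {—}.
K↔B: latent back-door arc(s) into K.
size 0: {}; under {} K still reaches {B} ∋ B.
K↔B cannot be blocked by any observed set — no back-door set.

K→B: no observed back-door set.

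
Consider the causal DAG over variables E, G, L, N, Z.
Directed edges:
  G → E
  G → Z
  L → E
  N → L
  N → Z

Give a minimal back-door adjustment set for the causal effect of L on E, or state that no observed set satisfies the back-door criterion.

L→E: minimal back-door set ∅.

desc(L)\{L}={E}; candidates ⊆ {G,N,Z}.
∅: L⊥E given ∅ in G with L→· removed — back-door holds.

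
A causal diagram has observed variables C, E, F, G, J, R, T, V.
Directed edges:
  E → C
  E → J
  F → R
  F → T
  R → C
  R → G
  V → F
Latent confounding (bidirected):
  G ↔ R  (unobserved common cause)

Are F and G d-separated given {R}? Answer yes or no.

No — F and G are d-connected given {R}.

Bayes-Ball from F | {R} reaches {G,T,V}.
G ∈ reach(F|{R}) ⇒ F ⊥̸ G | {R}.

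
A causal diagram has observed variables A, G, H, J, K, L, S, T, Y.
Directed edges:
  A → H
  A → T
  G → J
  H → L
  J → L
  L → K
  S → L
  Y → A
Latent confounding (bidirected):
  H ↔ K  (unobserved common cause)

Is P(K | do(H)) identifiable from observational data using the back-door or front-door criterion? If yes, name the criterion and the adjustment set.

desc(H)\{H}={K,L}; candidates ⊆ {A,G,J,S,T,Y}.
H↔K: latent back-door arc(s) into H.
size 0: {}; under {} H still reaches {A,K,T,Y} ∋ K.
size 1: {A}, {G}, {J} …(+3); under {A} H still reaches {K} ∋ K.
size 2: {A,G}, {A,J}, {A,S} …(+12); under {A,G} H still reaches {K} ∋ K.
H↔K cannot be blocked by any observed set — no back-door set.
{L}: (i) intercepts every directed H→K path; (ii) no back-door H→{L}; (iii) {H} blocks every back-door {L}→K. Front-door holds.
P(K|do(H)) = Σ_{L} P(L|H) Σ_{H'} P(K|L,H')P(H').

P(K|do(H)): frontdoor, adjust for {L}.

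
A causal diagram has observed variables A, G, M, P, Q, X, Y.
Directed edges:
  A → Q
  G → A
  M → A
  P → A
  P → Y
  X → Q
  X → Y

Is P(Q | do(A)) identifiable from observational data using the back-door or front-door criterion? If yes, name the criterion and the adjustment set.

desc(A)\{A}={Q}; candidates ⊆ {G,M,P,X,Y}.
∅: A⊥Q given ∅ in G with A→· removed — back-door holds.
P(Q|do(A)) = P(Q|A) — no adjustment needed.

P(Q|do(A)): backdoor, adjust for ∅.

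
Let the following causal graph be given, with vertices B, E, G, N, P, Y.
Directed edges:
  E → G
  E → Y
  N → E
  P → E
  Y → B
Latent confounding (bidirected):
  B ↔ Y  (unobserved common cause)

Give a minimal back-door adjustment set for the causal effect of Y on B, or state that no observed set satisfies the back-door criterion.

desc(Y)\{Y}={B}; candidates ⊆ {E,G,N,P}.
Y↔B: latent back-door arc(s) into Y.
size 0: {}; under {} Y still reaches {B,E,G,N,P} ∋ B.
size 1: {E}, {G}, {N} …(+1); under {E} Y still reaches {B} ∋ B.
size 2: {E,G}, {E,N}, {E,P} …(+3); under {E,G} Y still reaches {B} ∋ B.
Y↔B cannot be blocked by any observed set — no back-door set.

Y→B: no observed back-door set.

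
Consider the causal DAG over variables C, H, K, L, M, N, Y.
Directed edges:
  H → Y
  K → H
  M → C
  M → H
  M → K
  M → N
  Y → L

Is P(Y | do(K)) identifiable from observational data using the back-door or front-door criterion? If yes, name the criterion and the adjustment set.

desc(K)\{K}={H,L,Y}; candidates ⊆ {C,M,N}.
size 0: {}; under {} K still reaches {C,H,L,M,N,Y} ∋ Y.
{M}: K⊥Y given {M} in G with K→· removed — back-door holds.
P(Y|do(K)) = Σ_{M} P(Y|K,M)·P(M).

P(Y|do(K)): backdoor, adjust for {M}.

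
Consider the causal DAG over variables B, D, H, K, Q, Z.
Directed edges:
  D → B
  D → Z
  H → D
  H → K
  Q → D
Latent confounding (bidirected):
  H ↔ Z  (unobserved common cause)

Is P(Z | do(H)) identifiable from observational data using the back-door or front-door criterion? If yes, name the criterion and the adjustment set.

desc(H)\{H}={B,D,K,Z}; candidates ⊆ {Q}.
H↔Z: latent back-door arc(s) into H.
size 0: {}; under {} H still reaches {Z} ∋ Z.
size 1: {Q}; under {Q} H still reaches {Z} ∋ Z.
H↔Z cannot be blocked by any observed set — no back-door set.
{D}: (i) intercepts every directed H→Z path; (ii) no back-door H→{D}; (iii) {H} blocks every back-door {D}→Z. Front-door holds.
P(Z|do(H)) = Σ_{D} P(D|H) Σ_{H'} P(Z|D,H')P(H').

P(Z|do(H)): frontdoor, adjust for {D}.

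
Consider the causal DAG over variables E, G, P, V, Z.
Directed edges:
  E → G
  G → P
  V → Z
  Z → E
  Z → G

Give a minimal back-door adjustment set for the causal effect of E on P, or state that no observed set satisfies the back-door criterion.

desc(E)\{E}={G,P}; candidates ⊆ {V,Z}.
size 0: {}; under {} E still reaches {G,P,V,Z} ∋ P.
{Z}: E⊥P given {Z} in G with E→· removed — back-door holds.

E→P: minimal back-door set {Z}.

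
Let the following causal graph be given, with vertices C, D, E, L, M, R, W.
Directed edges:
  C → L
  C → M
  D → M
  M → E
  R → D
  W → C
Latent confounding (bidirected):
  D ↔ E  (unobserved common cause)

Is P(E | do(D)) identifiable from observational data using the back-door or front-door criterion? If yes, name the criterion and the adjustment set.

P(E|do(D)): frontdoor, adjust for {M}.

desc(D)\{D}={E,M}; candidates ⊆ {C,L,R,W}.
D↔E: latent back-door arc(s) into D.
size 0: {}; under {} D still reaches {E,R} ∋ E.
size 1: {C}, {L}, {R} …(+1); under {C} D still reaches {E,R} ∋ E.
size 2: {C,L}, {C,R}, {C,W} …(+3); under {C,L} D still reaches {E,R} ∋ E.
D↔E cannot be blocked by any observed set — no back-door set.
{M}: (i) intercepts every directed D→E path; (ii) no back-door D→{M}; (iii) {D} blocks every back-door {M}→E. Front-door holds.
P(E|do(D)) = Σ_{M} P(M|D) Σ_{D'} P(E|M,D')P(D').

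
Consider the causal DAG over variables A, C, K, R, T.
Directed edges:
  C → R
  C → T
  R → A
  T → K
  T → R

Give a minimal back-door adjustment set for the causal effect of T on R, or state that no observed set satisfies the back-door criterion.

desc(T)\{T}={A,K,R}; candidates ⊆ {C}.
size 0: {}; under {} T still reaches {A,C,R} ∋ R.
{C}: T⊥R given {C} in G with T→· removed — back-door holds.

T→R: minimal back-door set {C}.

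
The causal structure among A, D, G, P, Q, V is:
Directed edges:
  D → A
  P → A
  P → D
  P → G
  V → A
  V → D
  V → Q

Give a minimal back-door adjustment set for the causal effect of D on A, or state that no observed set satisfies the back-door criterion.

D→A: minimal back-door set {P, V}.

desc(D)\{D}={A}; candidates ⊆ {G,P,Q,V}.
size 0: {}; under {} D still reaches {A,G,P,Q,V} ∋ A.
size 1: {G}, {P}, {Q} …(+1); under {G} D still reaches {A,P,Q,V} ∋ A.
{P,V}: D⊥A given {P,V} in G with D→· removed — back-door holds.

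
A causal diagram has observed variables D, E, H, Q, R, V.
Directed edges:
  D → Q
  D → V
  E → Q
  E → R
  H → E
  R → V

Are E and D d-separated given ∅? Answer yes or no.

Yes — E ⊥ D | ∅.

Bayes-Ball from E | ∅ reaches {H,Q,R,V}.
D ∉ reach(E|∅) ⇒ E ⊥ D | ∅.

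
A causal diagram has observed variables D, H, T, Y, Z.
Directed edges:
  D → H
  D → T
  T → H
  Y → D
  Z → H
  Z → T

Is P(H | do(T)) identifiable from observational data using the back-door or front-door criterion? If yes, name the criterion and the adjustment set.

P(H|do(T)): backdoor, adjust for {D, Z}.

desc(T)\{T}={H}; candidates ⊆ {D,Y,Z}.
size 0: {}; under {} T still reaches {D,H,Y,Z} ∋ H.
size 1: {D}, {Y}, {Z}; under {D} T still reaches {H,Z} ∋ H.
{D,Z}: T⊥H given {D,Z} in G with T→· removed — back-door holds.
P(H|do(T)) = Σ_{D,Z} P(H|T,D,Z)·P(D,Z).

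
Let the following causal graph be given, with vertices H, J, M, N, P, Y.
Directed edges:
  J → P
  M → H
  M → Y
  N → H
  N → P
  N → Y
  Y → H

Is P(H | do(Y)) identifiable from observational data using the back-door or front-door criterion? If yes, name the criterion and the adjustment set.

P(H|do(Y)): backdoor, adjust for {M, N}.

desc(Y)\{Y}={H}; candidates ⊆ {J,M,N,P}.
size 0: {}; under {} Y still reaches {H,M,N,P} ∋ H.
size 1: {J}, {M}, {N} …(+1); under {J} Y still reaches {H,M,N,P} ∋ H.
{M,N}: Y⊥H given {M,N} in G with Y→· removed — back-door holds.
P(H|do(Y)) = Σ_{M,N} P(H|Y,M,N)·P(M,N).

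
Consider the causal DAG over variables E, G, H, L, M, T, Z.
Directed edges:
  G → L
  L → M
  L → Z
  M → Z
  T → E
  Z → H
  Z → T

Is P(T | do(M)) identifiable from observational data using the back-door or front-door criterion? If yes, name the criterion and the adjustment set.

desc(M)\{M}={E,H,T,Z}; candidates ⊆ {G,L}.
size 0: {}; under {} M still reaches {E,G,H,L,T,Z} ∋ T.
{L}: M⊥T given {L} in G with M→· removed — back-door holds.
P(T|do(M)) = Σ_{L} P(T|M,L)·P(L).

P(T|do(M)): backdoor, adjust for {L}.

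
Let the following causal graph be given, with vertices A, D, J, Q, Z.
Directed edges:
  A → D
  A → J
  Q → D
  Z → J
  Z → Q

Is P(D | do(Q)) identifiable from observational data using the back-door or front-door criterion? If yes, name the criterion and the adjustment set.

P(D|do(Q)): backdoor, adjust for ∅.

desc(Q)\{Q}={D}; candidates ⊆ {A,J,Z}.
∅: Q⊥D given ∅ in G with Q→· removed — back-door holds.
P(D|do(Q)) = P(D|Q) — no adjustment needed.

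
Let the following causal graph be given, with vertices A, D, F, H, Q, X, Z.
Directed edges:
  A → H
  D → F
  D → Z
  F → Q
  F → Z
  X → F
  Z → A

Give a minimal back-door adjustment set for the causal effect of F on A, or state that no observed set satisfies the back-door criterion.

desc(F)\{F}={A,H,Q,Z}; candidates ⊆ {D,X}.
size 0: {}; under {} F still reaches {A,D,H,X,Z} ∋ A.
{D}: F⊥A given {D} in G with F→· removed — back-door holds.

F→A: minimal back-door set {D}.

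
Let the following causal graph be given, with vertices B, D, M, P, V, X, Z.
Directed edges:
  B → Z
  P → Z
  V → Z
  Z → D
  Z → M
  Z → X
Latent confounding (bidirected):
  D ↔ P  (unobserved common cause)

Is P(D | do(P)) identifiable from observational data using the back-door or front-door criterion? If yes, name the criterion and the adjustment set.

P(D|do(P)): frontdoor, adjust for {Z}.

desc(P)\{P}={D,M,X,Z}; candidates ⊆ {B,V}.
P↔D: latent back-door arc(s) into P.
size 0: {}; under {} P still reaches {D} ∋ D.
size 1: {B}, {V}; under {B} P still reaches {D} ∋ D.
size 2: {B,V}; under {B,V} P still reaches {D} ∋ D.
P↔D cannot be blocked by any observed set — no back-door set.
{Z}: (i) intercepts every directed P→D path; (ii) no back-door P→{Z}; (iii) {P} blocks every back-door {Z}→D. Front-door holds.
P(D|do(P)) = Σ_{Z} P(Z|P) Σ_{P'} P(D|Z,P')P(P').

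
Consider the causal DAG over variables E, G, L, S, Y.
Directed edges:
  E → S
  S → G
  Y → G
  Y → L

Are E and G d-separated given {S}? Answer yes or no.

Yes — E ⊥ G | {S}.

Bayes-Ball from E | {S} reaches ∅.
G ∉ reach(E|{S}) ⇒ E ⊥ G | {S}.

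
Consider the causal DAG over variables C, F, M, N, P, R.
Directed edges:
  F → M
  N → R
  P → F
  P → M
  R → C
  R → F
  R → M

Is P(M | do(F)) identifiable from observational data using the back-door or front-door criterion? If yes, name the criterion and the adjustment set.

P(M|do(F)): backdoor, adjust for {P, R}.

desc(F)\{F}={M}; candidates ⊆ {C,N,P,R}.
size 0: {}; under {} F still reaches {C,M,N,P,R} ∋ M.
size 1: {C}, {N}, {P} …(+1); under {C} F still reaches {M,N,P,R} ∋ M.
{P,R}: F⊥M given {P,R} in G with F→· removed — back-door holds.
P(M|do(F)) = Σ_{P,R} P(M|F,P,R)·P(P,R).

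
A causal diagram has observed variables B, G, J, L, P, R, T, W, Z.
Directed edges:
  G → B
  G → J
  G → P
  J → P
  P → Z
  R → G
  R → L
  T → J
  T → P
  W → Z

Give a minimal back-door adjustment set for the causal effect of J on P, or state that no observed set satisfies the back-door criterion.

J→P: minimal back-door set {G, T}.

desc(J)\{J}={P,Z}; candidates ⊆ {B,G,L,R,T,W}.
size 0: {}; under {} J still reaches {B,G,L,P,R,T,Z} ∋ P.
size 1: {B}, {G}, {L} …(+3); under {B} J still reaches {G,L,P,R,T,Z} ∋ P.
{G,T}: J⊥P given {G,T} in G with J→· removed — back-door holds.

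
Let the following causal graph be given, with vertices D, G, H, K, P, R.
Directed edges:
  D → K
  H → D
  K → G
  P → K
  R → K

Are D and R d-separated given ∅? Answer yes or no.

Yes — D ⊥ R | ∅.

Bayes-Ball from D | ∅ reaches {G,H,K}.
R ∉ reach(D|∅) ⇒ D ⊥ R | ∅.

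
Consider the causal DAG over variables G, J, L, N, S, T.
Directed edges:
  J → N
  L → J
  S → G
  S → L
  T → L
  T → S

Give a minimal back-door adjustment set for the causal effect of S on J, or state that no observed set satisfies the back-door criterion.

S→J: minimal back-door set {T}.

desc(S)\{S}={G,J,L,N}; candidates ⊆ {T}.
size 0: {}; under {} S still reaches {J,L,N,T} ∋ J.
{T}: S⊥J given {T} in G with S→· removed — back-door holds.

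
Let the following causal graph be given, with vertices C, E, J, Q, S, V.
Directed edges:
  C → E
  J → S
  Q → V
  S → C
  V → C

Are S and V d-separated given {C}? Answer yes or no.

Bayes-Ball from S | {C} reaches {J,Q,V}.
V ∈ reach(S|{C}) ⇒ S ⊥̸ V | {C}.

No — S and V are d-connected given {C}.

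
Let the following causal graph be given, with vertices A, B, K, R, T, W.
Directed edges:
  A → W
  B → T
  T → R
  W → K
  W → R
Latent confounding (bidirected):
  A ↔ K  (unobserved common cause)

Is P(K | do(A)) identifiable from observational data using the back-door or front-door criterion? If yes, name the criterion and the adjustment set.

P(K|do(A)): frontdoor, adjust for {W}.

desc(A)\{A}={K,R,W}; candidates ⊆ {B,T}.
A↔K: latent back-door arc(s) into A.
size 0: {}; under {} A still reaches {K} ∋ K.
size 1: {B}, {T}; under {B} A still reaches {K} ∋ K.
size 2: {B,T}; under {B,T} A still reaches {K} ∋ K.
A↔K cannot be blocked by any observed set — no back-door set.
{W}: (i) intercepts every directed A→K path; (ii) no back-door A→{W}; (iii) {A} blocks every back-door {W}→K. Front-door holds.
P(K|do(A)) = Σ_{W} P(W|A) Σ_{A'} P(K|W,A')P(A').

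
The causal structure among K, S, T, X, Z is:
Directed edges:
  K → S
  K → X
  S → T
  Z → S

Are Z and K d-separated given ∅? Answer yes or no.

Yes — Z ⊥ K | ∅.

Bayes-Ball from Z | ∅ reaches {S,T}.
K ∉ reach(Z|∅) ⇒ Z ⊥ K | ∅.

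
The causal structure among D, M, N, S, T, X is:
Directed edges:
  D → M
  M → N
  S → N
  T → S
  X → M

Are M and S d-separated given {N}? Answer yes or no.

Bayes-Ball from M | {N} reaches {D,S,T,X}.
S ∈ reach(M|{N}) ⇒ M ⊥̸ S | {N}.

No — M and S are d-connected given {N}.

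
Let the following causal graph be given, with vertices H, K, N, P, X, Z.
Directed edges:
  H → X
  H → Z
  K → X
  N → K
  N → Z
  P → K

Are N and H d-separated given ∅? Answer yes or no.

Bayes-Ball from N | ∅ reaches {K,X,Z}.
H ∉ reach(N|∅) ⇒ N ⊥ H | ∅.

Yes — N ⊥ H | ∅.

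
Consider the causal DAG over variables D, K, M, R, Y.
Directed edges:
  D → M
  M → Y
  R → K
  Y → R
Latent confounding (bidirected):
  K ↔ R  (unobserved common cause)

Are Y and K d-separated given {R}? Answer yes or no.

No — Y and K are d-connected given {R}.

Bayes-Ball from Y | {R} reaches {D,K,M}.
K ∈ reach(Y|{R}) ⇒ Y ⊥̸ K | {R}.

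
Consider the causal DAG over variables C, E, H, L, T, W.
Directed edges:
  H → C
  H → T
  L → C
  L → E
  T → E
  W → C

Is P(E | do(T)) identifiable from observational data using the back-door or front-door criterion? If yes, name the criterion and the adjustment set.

P(E|do(T)): backdoor, adjust for ∅.

desc(T)\{T}={E}; candidates ⊆ {C,H,L,W}.
∅: T⊥E given ∅ in G with T→· removed — back-door holds.
P(E|do(T)) = P(E|T) — no adjustment needed.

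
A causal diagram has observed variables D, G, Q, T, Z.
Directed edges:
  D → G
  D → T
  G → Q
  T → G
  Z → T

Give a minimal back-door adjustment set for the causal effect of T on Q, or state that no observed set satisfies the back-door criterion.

T→Q: minimal back-door set {D}.

desc(T)\{T}={G,Q}; candidates ⊆ {D,Z}.
size 0: {}; under {} T still reaches {D,G,Q,Z} ∋ Q.
{D}: T⊥Q given {D} in G with T→· removed — back-door holds.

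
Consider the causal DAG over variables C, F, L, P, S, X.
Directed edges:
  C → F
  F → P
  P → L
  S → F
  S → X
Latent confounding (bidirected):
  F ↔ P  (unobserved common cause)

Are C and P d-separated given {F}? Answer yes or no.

No — C and P are d-connected given {F}.

Bayes-Ball from C | {F} reaches {L,P,S,X}.
P ∈ reach(C|{F}) ⇒ C ⊥̸ P | {F}.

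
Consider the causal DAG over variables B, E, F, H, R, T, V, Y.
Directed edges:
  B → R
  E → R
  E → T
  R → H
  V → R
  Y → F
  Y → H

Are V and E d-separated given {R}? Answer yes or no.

No — V and E are d-connected given {R}.

Bayes-Ball from V | {R} reaches {B,E,T}.
E ∈ reach(V|{R}) ⇒ V ⊥̸ E | {R}.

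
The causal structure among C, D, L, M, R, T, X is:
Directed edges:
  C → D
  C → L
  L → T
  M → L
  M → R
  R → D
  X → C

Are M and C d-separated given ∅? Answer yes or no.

Yes — M ⊥ C | ∅.

Bayes-Ball from M | ∅ reaches {D,L,R,T}.
C ∉ reach(M|∅) ⇒ M ⊥ C | ∅.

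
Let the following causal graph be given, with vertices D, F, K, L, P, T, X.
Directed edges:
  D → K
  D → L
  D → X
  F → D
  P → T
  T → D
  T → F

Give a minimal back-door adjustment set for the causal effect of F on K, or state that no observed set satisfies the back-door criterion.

F→K: minimal back-door set {T}.

desc(F)\{F}={D,K,L,X}; candidates ⊆ {P,T}.
size 0: {}; under {} F still reaches {D,K,L,P,T,X} ∋ K.
{T}: F⊥K given {T} in G with F→· removed — back-door holds.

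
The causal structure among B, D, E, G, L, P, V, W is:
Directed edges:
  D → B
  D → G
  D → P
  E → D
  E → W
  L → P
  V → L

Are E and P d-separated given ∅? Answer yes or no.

Bayes-Ball from E | ∅ reaches {B,D,G,P,W}.
P ∈ reach(E|∅) ⇒ E ⊥̸ P | ∅.

No — E and P are d-connected given ∅.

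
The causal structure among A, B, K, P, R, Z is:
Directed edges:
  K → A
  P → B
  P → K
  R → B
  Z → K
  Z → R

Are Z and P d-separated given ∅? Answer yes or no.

Bayes-Ball from Z | ∅ reaches {A,B,K,R}.
P ∉ reach(Z|∅) ⇒ Z ⊥ P | ∅.

Yes — Z ⊥ P | ∅.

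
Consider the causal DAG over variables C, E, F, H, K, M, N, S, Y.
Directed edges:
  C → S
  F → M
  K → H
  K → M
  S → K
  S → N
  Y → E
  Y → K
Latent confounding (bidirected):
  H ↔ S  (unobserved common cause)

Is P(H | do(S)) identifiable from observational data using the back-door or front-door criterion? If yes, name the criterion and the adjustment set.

desc(S)\{S}={H,K,M,N}; candidates ⊆ {C,E,F,Y}.
S↔H: latent back-door arc(s) into S.
size 0: {}; under {} S still reaches {C,H} ∋ H.
size 1: {C}, {E}, {F} …(+1); under {C} S still reaches {H} ∋ H.
size 2: {C,E}, {C,F}, {C,Y} …(+3); under {C,E} S still reaches {H} ∋ H.
S↔H cannot be blocked by any observed set — no back-door set.
{K}: (i) intercepts every directed S→H path; (ii) no back-door S→{K}; (iii) {S} blocks every back-door {K}→H. Front-door holds.
P(H|do(S)) = Σ_{K} P(K|S) Σ_{S'} P(H|K,S')P(S').

P(H|do(S)): frontdoor, adjust for {K}.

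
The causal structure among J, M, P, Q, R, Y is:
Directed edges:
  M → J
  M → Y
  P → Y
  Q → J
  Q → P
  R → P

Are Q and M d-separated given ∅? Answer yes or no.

Bayes-Ball from Q | ∅ reaches {J,P,Y}.
M ∉ reach(Q|∅) ⇒ Q ⊥ M | ∅.

Yes — Q ⊥ M | ∅.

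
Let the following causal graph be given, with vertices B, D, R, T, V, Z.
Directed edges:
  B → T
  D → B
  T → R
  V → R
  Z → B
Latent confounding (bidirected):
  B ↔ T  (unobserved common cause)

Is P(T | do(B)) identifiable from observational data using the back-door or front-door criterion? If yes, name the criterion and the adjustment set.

P(T|do(B)): not identifiable (no BD/FD set).

desc(B)\{B}={R,T}; candidates ⊆ {D,V,Z}.
B↔T: latent back-door arc(s) into B.
size 0: {}; under {} B still reaches {D,R,T,Z} ∋ T.
size 1: {D}, {V}, {Z}; under {D} B still reaches {R,T,Z} ∋ T.
size 2: {D,V}, {D,Z}, {V,Z}; under {D,V} B still reaches {R,T,Z} ∋ T.
B↔T cannot be blocked by any observed set — no back-door set.
No mediator lies on a directed B→…→T path.
Neither criterion identifies P(T|do(B)) in this graph.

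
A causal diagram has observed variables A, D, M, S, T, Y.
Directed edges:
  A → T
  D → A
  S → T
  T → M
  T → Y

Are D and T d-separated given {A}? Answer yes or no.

Bayes-Ball from D | {A} reaches ∅.
T ∉ reach(D|{A}) ⇒ D ⊥ T | {A}.

Yes — D ⊥ T | {A}.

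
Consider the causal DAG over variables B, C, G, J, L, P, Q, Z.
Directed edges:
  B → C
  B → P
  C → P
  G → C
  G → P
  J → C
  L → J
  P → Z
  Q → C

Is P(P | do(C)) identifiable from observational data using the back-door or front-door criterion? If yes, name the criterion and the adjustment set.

desc(C)\{C}={P,Z}; candidates ⊆ {B,G,J,L,Q}.
size 0: {}; under {} C still reaches {B,G,J,L,P,Q,Z} ∋ P.
size 1: {B}, {G}, {J} …(+2); under {B} C still reaches {G,J,L,P,Q,Z} ∋ P.
{B,G}: C⊥P given {B,G} in G with C→· removed — back-door holds.
P(P|do(C)) = Σ_{B,G} P(P|C,B,G)·P(B,G).

P(P|do(C)): backdoor, adjust for {B, G}.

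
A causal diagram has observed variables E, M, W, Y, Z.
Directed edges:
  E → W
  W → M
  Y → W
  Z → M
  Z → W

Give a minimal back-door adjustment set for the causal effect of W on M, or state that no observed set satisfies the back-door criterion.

desc(W)\{W}={M}; candidates ⊆ {E,Y,Z}.
size 0: {}; under {} W still reaches {E,M,Y,Z} ∋ M.
{Z}: W⊥M given {Z} in G with W→· removed — back-door holds.

W→M: minimal back-door set {Z}.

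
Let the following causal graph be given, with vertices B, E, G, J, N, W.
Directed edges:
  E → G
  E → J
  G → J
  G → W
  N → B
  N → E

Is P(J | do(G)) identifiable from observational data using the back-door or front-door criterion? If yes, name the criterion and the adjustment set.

P(J|do(G)): backdoor, adjust for {E}.

desc(G)\{G}={J,W}; candidates ⊆ {B,E,N}.
size 0: {}; under {} G still reaches {B,E,J,N} ∋ J.
{E}: G⊥J given {E} in G with G→· removed — back-door holds.
P(J|do(G)) = Σ_{E} P(J|G,E)·P(E).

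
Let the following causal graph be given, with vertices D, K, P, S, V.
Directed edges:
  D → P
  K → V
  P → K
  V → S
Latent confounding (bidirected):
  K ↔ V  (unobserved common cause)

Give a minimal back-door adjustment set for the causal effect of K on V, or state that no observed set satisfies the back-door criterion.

K→V: no observed back-door set.

desc(K)\{K}={S,V}; candidates ⊆ {D,P}.
K↔V: latent back-door arc(s) into K.
size 0: {}; under {} K still reaches {D,P,S,V} ∋ V.
size 1: {D}, {P}; under {D} K still reaches {P,S,V} ∋ V.
size 2: {D,P}; under {D,P} K still reaches {S,V} ∋ V.
K↔V cannot be blocked by any observed set — no back-door set.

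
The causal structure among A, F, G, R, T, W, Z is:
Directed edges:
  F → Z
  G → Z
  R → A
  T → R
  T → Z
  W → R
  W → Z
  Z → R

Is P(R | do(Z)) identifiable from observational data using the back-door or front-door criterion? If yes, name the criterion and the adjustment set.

desc(Z)\{Z}={A,R}; candidates ⊆ {F,G,T,W}.
size 0: {}; under {} Z still reaches {A,F,G,R,T,W} ∋ R.
size 1: {F}, {G}, {T} …(+1); under {F} Z still reaches {A,G,R,T,W} ∋ R.
{T,W}: Z⊥R given {T,W} in G with Z→· removed — back-door holds.
P(R|do(Z)) = Σ_{T,W} P(R|Z,T,W)·P(T,W).

P(R|do(Z)): backdoor, adjust for {T, W}.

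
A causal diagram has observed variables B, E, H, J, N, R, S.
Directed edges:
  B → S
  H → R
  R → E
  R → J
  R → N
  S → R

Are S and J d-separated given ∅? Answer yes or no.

Bayes-Ball from S | ∅ reaches {B,E,J,N,R}.
J ∈ reach(S|∅) ⇒ S ⊥̸ J | ∅.

No — S and J are d-connected given ∅.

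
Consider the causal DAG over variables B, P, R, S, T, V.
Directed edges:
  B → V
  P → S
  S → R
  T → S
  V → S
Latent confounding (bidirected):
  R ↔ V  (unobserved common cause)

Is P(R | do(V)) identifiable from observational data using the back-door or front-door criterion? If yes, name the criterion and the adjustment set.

desc(V)\{V}={R,S}; candidates ⊆ {B,P,T}.
V↔R: latent back-door arc(s) into V.
size 0: {}; under {} V still reaches {B,R} ∋ R.
size 1: {B}, {P}, {T}; under {B} V still reaches {R} ∋ R.
size 2: {B,P}, {B,T}, {P,T}; under {B,P} V still reaches {R} ∋ R.
V↔R cannot be blocked by any observed set — no back-door set.
{S}: (i) intercepts every directed V→R path; (ii) no back-door V→{S}; (iii) {V} blocks every back-door {S}→R. Front-door holds.
P(R|do(V)) = Σ_{S} P(S|V) Σ_{V'} P(R|S,V')P(V').

P(R|do(V)): frontdoor, adjust for {S}.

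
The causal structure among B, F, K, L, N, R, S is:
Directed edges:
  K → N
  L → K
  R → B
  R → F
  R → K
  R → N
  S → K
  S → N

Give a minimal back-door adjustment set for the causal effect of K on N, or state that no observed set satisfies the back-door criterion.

K→N: minimal back-door set {R, S}.

desc(K)\{K}={N}; candidates ⊆ {B,F,L,R,S}.
size 0: {}; under {} K still reaches {B,F,L,N,R,S} ∋ N.
size 1: {B}, {F}, {L} …(+2); under {B} K still reaches {F,L,N,R,S} ∋ N.
{R,S}: K⊥N given {R,S} in G with K→· removed — back-door holds.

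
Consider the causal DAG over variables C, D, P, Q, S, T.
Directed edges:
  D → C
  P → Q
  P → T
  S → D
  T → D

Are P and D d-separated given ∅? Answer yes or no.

Bayes-Ball from P | ∅ reaches {C,D,Q,T}.
D ∈ reach(P|∅) ⇒ P ⊥̸ D | ∅.

No — P and D are d-connected given ∅.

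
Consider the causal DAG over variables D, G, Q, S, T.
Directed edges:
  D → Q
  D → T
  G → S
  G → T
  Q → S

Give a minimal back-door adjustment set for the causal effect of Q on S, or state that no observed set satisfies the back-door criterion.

Q→S: minimal back-door set ∅.

desc(Q)\{Q}={S}; candidates ⊆ {D,G,T}.
∅: Q⊥S given ∅ in G with Q→· removed — back-door holds.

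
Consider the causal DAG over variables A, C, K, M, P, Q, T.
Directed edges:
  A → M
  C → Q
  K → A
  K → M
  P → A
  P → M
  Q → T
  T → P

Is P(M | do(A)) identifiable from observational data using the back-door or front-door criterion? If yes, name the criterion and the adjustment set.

desc(A)\{A}={M}; candidates ⊆ {C,K,P,Q,T}.
size 0: {}; under {} A still reaches {C,K,M,P,Q,T} ∋ M.
size 1: {C}, {K}, {P} …(+2); under {C} A still reaches {K,M,P,Q,T} ∋ M.
{K,P}: A⊥M given {K,P} in G with A→· removed — back-door holds.
P(M|do(A)) = Σ_{K,P} P(M|A,K,P)·P(K,P).

P(M|do(A)): backdoor, adjust for {K, P}.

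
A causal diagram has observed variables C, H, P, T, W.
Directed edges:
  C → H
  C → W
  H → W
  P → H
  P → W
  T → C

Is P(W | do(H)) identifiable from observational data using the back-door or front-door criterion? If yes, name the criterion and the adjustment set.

P(W|do(H)): backdoor, adjust for {C, P}.

desc(H)\{H}={W}; candidates ⊆ {C,P,T}.
size 0: {}; under {} H still reaches {C,P,T,W} ∋ W.
size 1: {C}, {P}, {T}; under {C} H still reaches {P,W} ∋ W.
{C,P}: H⊥W given {C,P} in G with H→· removed — back-door holds.
P(W|do(H)) = Σ_{C,P} P(W|H,C,P)·P(C,P).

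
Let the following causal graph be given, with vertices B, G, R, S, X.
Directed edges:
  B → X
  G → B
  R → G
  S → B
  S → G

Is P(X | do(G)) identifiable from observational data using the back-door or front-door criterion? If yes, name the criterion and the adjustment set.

P(X|do(G)): backdoor, adjust for {S}.

desc(G)\{G}={B,X}; candidates ⊆ {R,S}.
size 0: {}; under {} G still reaches {B,R,S,X} ∋ X.
{S}: G⊥X given {S} in G with G→· removed — back-door holds.
P(X|do(G)) = Σ_{S} P(X|G,S)·P(S).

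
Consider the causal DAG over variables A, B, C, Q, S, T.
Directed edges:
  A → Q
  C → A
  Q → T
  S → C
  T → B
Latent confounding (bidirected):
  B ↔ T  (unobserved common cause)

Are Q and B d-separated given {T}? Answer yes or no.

Bayes-Ball from Q | {T} reaches {A,B,C,S}.
B ∈ reach(Q|{T}) ⇒ Q ⊥̸ B | {T}.

No — Q and B are d-connected given {T}.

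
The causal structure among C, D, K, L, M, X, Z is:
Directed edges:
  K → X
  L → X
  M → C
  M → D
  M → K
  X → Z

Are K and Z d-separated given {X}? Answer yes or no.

Yes — K ⊥ Z | {X}.

Bayes-Ball from K | {X} reaches {C,D,L,M}.
Z ∉ reach(K|{X}) ⇒ K ⊥ Z | {X}.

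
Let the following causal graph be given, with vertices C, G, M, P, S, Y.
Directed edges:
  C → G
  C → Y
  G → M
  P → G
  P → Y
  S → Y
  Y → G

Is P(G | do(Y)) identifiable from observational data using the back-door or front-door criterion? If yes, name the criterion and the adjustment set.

P(G|do(Y)): backdoor, adjust for {C, P}.

desc(Y)\{Y}={G,M}; candidates ⊆ {C,P,S}.
size 0: {}; under {} Y still reaches {C,G,M,P,S} ∋ G.
size 1: {C}, {P}, {S}; under {C} Y still reaches {G,M,P,S} ∋ G.
{C,P}: Y⊥G given {C,P} in G with Y→· removed — back-door holds.
P(G|do(Y)) = Σ_{C,P} P(G|Y,C,P)·P(C,P).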